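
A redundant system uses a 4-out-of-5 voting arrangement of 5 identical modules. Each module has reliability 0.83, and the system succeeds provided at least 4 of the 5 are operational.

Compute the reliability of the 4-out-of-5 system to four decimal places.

0.7973

R = Σ_{i=4}^{5} C(5,i) p^i (1−p)^{5−i} with p = 0.83
C(5,4)·0.83^4·0.17^1 = 0.403396
C(5,5)·0.83^5·0.17^0 = 0.393904
Sum = 0.7973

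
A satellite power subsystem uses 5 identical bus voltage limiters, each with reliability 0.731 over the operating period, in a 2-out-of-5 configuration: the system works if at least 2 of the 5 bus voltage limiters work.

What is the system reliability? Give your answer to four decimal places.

0.9795

R = Σ_{i=2}^{5} C(5,i) p^i (1−p)^{5−i} with p = 0.731
C(5,2)·0.731^2·0.269^3 = 0.104014
C(5,3)·0.731^3·0.269^2 = 0.282655
C(5,4)·0.731^4·0.269^1 = 0.384054
C(5,5)·0.731^5·0.269^0 = 0.208731
Sum = 0.9795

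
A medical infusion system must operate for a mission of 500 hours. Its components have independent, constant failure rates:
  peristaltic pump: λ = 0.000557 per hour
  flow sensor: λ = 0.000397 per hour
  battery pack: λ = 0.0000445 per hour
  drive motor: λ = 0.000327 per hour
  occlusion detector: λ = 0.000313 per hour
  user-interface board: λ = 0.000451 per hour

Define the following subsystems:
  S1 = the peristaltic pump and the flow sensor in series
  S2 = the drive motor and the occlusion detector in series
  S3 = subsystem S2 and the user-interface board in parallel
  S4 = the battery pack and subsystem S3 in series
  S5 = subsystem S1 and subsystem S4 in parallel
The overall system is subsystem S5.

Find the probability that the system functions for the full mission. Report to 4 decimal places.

0.9711

R(peristaltic pump) = exp(−0.000557 × 500) = 0.756918
R(flow sensor) = exp(−0.000397 × 500) = 0.819960
R(battery pack) = exp(−0.0000445 × 500) = 0.977996
R(drive motor) = exp(−0.000327 × 500) = 0.849166
R(occlusion detector) = exp(−0.000313 × 500) = 0.855132
R(user-interface board) = exp(−0.000451 × 500) = 0.798117
Series (peristaltic pump and flow sensor): 0.756918 × 0.819960 = 0.620642
Series (drive motor and occlusion detector): 0.849166 × 0.855132 = 0.726149
Parallel ([0.726149] and user-interface board): 1 − (1 − 0.726149)(1 − 0.798117) = 0.944714
Series (battery pack and [0.944714]): 0.977996 × 0.944714 = 0.923927
Parallel ([0.620642] and [0.923927]): 1 − (1 − 0.620642)(1 − 0.923927) = 0.9711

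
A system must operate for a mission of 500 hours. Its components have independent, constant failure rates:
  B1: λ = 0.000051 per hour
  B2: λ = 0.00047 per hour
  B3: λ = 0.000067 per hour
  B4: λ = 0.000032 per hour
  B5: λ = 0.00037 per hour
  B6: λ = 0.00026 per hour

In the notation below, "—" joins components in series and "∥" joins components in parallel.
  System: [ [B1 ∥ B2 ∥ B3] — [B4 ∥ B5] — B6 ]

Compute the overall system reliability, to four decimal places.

0.8756

R(B1) = exp(−0.000051 × 500) = 0.974822
R(B2) = exp(−0.00047 × 500) = 0.790571
R(B3) = exp(−0.000067 × 500) = 0.967055
R(B4) = exp(−0.000032 × 500) = 0.984127
R(B5) = exp(−0.00037 × 500) = 0.831104
R(B6) = exp(−0.00026 × 500) = 0.878095
Parallel (B1, B2, and B3): 1 − (1 − 0.974822)(1 − 0.790571)(1 − 0.967055) = 0.999826
Parallel (B4 and B5): 1 − (1 − 0.984127)(1 − 0.831104) = 0.997319
Series ([0.999826], [0.997319], and B6): 0.999826 × 0.997319 × 0.878095 = 0.8756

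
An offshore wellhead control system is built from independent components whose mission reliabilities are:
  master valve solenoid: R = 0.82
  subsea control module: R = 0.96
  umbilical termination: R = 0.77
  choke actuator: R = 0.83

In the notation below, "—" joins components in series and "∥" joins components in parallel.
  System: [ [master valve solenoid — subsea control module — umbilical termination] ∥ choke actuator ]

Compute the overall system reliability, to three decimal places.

0.933

Series (master valve solenoid, subsea control module, and umbilical termination): 0.82000 × 0.96000 × 0.77000 = 0.60614
Parallel ([0.60614] and choke actuator): 1 − (1 − 0.60614)(1 − 0.83000) = 0.933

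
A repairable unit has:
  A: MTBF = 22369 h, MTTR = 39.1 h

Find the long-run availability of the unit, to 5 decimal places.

A(A) = MTBF/(MTBF+MTTR) = 22369/(22369+39.1) = 0.99826

0.99826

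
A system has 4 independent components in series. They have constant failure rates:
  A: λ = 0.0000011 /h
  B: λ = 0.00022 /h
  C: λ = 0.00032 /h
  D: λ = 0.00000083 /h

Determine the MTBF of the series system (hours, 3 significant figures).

Series of exponential components: λ_sys = Σ λ_i
λ_sys = 0.0000011 + 0.00022 + 0.00032 + 0.00000083 = 5.4193e-04 /h
MTBF = 1 / λ_sys = 1850 h

1850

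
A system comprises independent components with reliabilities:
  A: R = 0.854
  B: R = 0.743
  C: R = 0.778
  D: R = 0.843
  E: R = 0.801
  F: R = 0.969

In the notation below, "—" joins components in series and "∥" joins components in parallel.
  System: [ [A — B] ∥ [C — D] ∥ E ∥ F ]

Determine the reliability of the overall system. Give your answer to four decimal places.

Series (A and B): 0.854000 × 0.743000 = 0.634522
Series (C and D): 0.778000 × 0.843000 = 0.655854
Parallel ([0.634522], [0.655854], E, and F): 1 − (1 − 0.634522)(1 − 0.655854)(1 − 0.801000)(1 − 0.969000) = 0.9992

0.9992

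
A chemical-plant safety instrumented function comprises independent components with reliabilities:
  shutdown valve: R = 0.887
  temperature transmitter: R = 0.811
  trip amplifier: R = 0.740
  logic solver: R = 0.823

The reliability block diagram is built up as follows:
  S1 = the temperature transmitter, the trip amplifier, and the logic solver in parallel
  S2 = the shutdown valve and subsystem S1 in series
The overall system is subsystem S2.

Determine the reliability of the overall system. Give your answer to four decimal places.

Parallel (temperature transmitter, trip amplifier, and logic solver): 1 − (1 − 0.811000)(1 − 0.740000)(1 − 0.823000) = 0.991302
Series (shutdown valve and [0.991302]): 0.887000 × 0.991302 = 0.8793

0.8793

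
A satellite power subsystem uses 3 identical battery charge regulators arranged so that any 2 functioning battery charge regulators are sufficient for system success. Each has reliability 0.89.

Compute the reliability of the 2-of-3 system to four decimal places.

0.9664

R = Σ_{i=2}^{3} C(3,i) p^i (1−p)^{3−i} with p = 0.89
C(3,2)·0.89^2·0.11^1 = 0.261393
C(3,3)·0.89^3·0.11^0 = 0.704969
Sum = 0.9664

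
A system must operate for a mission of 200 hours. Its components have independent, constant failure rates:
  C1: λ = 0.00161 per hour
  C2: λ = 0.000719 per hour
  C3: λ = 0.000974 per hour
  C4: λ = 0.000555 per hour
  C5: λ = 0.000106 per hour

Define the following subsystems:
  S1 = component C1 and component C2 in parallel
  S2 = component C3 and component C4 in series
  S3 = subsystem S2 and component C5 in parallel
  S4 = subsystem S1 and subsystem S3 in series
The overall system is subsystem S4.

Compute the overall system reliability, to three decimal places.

R(C1) = exp(−0.00161 × 200) = 0.72470
R(C2) = exp(−0.000719 × 200) = 0.86606
R(C3) = exp(−0.000974 × 200) = 0.82300
R(C4) = exp(−0.000555 × 200) = 0.89494
R(C5) = exp(−0.000106 × 200) = 0.97902
Parallel (C1 and C2): 1 − (1 − 0.72470)(1 − 0.86606) = 0.96313
Series (C3 and C4): 0.82300 × 0.89494 = 0.73654
Parallel ([0.73654] and C5): 1 − (1 − 0.73654)(1 − 0.97902) = 0.99447
Series ([0.96313] and [0.99447]): 0.96313 × 0.99447 = 0.958

0.958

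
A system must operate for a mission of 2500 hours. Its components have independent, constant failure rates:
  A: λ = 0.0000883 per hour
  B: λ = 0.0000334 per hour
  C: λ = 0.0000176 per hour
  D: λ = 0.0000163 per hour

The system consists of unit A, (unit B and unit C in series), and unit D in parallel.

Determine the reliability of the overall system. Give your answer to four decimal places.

0.9991

R(A) = exp(−0.0000883 × 2500) = 0.801917
R(B) = exp(−0.0000334 × 2500) = 0.919891
R(C) = exp(−0.0000176 × 2500) = 0.956954
R(D) = exp(−0.0000163 × 2500) = 0.960069
Series (B and C): 0.919891 × 0.956954 = 0.880293
Parallel (A, [0.880293], and D): 1 − (1 − 0.801917)(1 − 0.880293)(1 − 0.960069) = 0.9991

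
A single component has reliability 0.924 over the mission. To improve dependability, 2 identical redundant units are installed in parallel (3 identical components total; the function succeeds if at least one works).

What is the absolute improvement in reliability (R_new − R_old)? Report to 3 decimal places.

0.076

R_before = 0.924
R_after = 1 − (1 − 0.924)^3 = 1.000
ΔR = 1.000 − 0.924 = 0.076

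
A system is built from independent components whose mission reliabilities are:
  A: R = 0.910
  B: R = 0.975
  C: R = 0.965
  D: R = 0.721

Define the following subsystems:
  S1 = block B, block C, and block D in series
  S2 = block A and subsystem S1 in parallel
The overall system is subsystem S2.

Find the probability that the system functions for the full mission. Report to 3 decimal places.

Series (B, C, and D): 0.97500 × 0.96500 × 0.72100 = 0.67837
Parallel (A and [0.67837]): 1 − (1 − 0.91000)(1 − 0.67837) = 0.971

0.971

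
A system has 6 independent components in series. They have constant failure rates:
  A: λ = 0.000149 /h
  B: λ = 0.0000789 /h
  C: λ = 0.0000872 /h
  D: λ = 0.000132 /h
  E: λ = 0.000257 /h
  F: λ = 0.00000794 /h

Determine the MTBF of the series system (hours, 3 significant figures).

Series of exponential components: λ_sys = Σ λ_i
λ_sys = 0.000149 + 0.0000789 + 0.0000872 + 0.000132 + 0.000257 + 0.00000794 = 7.1204e-04 /h
MTBF = 1 / λ_sys = 1400 h

1400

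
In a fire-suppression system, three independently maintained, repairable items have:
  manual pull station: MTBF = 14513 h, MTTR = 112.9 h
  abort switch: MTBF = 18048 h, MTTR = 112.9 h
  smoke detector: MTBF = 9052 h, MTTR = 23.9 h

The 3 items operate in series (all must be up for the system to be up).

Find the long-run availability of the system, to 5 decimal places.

A(manual pull station) = MTBF/(MTBF+MTTR) = 14513/(14513+112.9) = 0.992281
A(abort switch) = MTBF/(MTBF+MTTR) = 18048/(18048+112.9) = 0.993783
A(smoke detector) = MTBF/(MTBF+MTTR) = 9052/(9052+23.9) = 0.997367
Series availability: 0.992281 × 0.993783 × 0.997367 = 0.98352

0.98352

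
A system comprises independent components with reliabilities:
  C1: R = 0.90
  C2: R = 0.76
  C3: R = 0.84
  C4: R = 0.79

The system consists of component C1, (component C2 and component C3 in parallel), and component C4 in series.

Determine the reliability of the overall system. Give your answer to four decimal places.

0.6837

Parallel (C2 and C3): 1 − (1 − 0.760000)(1 − 0.840000) = 0.961600
Series (C1, [0.961600], and C4): 0.900000 × 0.961600 × 0.790000 = 0.6837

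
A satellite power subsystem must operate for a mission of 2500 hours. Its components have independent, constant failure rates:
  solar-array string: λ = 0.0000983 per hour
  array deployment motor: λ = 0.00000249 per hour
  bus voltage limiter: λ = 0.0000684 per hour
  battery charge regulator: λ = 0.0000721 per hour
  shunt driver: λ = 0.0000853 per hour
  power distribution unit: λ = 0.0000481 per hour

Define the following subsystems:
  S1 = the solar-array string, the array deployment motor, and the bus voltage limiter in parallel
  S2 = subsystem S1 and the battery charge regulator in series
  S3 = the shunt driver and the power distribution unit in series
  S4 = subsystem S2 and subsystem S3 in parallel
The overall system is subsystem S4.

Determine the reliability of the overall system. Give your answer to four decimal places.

R(solar-array string) = exp(−0.0000983 × 2500) = 0.782118
R(array deployment motor) = exp(−0.00000249 × 2500) = 0.993794
R(bus voltage limiter) = exp(−0.0000684 × 2500) = 0.842822
R(battery charge regulator) = exp(−0.0000721 × 2500) = 0.835061
R(shunt driver) = exp(−0.0000853 × 2500) = 0.807954
R(power distribution unit) = exp(−0.0000481 × 2500) = 0.886699
Parallel (solar-array string, array deployment motor, and bus voltage limiter): 1 − (1 − 0.782118)(1 − 0.993794)(1 − 0.842822) = 0.999787
Series ([0.999787] and battery charge regulator): 0.999787 × 0.835061 = 0.834883
Series (shunt driver and power distribution unit): 0.807954 × 0.886699 = 0.716412
Parallel ([0.834883] and [0.716412]): 1 − (1 − 0.834883)(1 − 0.716412) = 0.9532

0.9532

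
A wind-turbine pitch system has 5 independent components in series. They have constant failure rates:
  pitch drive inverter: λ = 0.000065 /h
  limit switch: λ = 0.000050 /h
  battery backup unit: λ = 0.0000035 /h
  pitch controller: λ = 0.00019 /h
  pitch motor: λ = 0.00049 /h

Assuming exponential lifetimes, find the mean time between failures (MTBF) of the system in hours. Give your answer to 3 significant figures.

1250

Series of exponential components: λ_sys = Σ λ_i
λ_sys = 0.000065 + 0.000050 + 0.0000035 + 0.00019 + 0.00049 = 7.9850e-04 /h
MTBF = 1 / λ_sys = 1250 h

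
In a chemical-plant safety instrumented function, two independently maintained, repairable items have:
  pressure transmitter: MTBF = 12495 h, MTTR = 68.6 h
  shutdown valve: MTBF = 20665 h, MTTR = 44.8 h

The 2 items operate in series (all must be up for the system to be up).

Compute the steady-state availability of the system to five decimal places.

0.99239

A(pressure transmitter) = MTBF/(MTBF+MTTR) = 12495/(12495+68.6) = 0.994540
A(shutdown valve) = MTBF/(MTBF+MTTR) = 20665/(20665+44.8) = 0.997837
Series availability: 0.994540 × 0.997837 = 0.99239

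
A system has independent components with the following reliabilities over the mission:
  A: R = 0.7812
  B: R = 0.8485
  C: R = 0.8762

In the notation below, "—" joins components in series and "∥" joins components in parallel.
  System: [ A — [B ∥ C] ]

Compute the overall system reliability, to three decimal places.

0.767

Parallel (B and C): 1 − (1 − 0.84850)(1 − 0.87620) = 0.98124
Series (A and [0.98124]): 0.78120 × 0.98124 = 0.767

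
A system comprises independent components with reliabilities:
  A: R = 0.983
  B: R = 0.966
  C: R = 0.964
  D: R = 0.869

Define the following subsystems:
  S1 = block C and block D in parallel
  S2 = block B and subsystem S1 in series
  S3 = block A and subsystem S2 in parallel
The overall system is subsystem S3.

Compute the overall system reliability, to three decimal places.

0.999

Parallel (C and D): 1 − (1 − 0.96400)(1 − 0.86900) = 0.99528
Series (B and [0.99528]): 0.96600 × 0.99528 = 0.96144
Parallel (A and [0.96144]): 1 − (1 − 0.98300)(1 − 0.96144) = 0.999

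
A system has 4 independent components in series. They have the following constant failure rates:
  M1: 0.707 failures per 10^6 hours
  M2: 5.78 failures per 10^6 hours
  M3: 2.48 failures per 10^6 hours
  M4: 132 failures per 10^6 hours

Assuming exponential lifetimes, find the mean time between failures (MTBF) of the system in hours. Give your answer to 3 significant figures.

Series of exponential components: λ_sys = Σ λ_i
λ_sys = 0.000000707 + 0.00000578 + 0.00000248 + 0.000132 = 1.4097e-04 /h
MTBF = 1 / λ_sys = 7090 h

7090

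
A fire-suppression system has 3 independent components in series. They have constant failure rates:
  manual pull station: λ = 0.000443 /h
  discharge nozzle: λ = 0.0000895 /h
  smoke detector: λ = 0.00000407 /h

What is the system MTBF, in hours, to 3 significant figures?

1860

Series of exponential components: λ_sys = Σ λ_i
λ_sys = 0.000443 + 0.0000895 + 0.00000407 = 5.3657e-04 /h
MTBF = 1 / λ_sys = 1860 h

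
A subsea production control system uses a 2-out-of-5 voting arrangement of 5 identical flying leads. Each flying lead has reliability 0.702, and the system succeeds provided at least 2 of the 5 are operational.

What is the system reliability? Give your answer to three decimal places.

0.970

R = Σ_{i=2}^{5} C(5,i) p^i (1−p)^{5−i} with p = 0.702
C(5,2)·0.702^2·0.298^3 = 0.13041
C(5,3)·0.702^3·0.298^2 = 0.30722
C(5,4)·0.702^4·0.298^1 = 0.36186
C(5,5)·0.702^5·0.298^0 = 0.17048
Sum = 0.970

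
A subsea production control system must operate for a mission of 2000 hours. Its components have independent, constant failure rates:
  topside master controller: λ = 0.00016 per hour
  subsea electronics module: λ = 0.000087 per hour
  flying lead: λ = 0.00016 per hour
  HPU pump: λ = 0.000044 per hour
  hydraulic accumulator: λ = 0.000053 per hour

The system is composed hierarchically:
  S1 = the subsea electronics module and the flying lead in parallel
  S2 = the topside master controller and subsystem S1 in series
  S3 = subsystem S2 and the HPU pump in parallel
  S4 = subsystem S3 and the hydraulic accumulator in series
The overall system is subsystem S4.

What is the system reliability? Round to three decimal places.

R(topside master controller) = exp(−0.00016 × 2000) = 0.72615
R(subsea electronics module) = exp(−0.000087 × 2000) = 0.84030
R(flying lead) = exp(−0.00016 × 2000) = 0.72615
R(HPU pump) = exp(−0.000044 × 2000) = 0.91576
R(hydraulic accumulator) = exp(−0.000053 × 2000) = 0.89942
Parallel (subsea electronics module and flying lead): 1 − (1 − 0.84030)(1 − 0.72615) = 0.95627
Series (topside master controller and [0.95627]): 0.72615 × 0.95627 = 0.69440
Parallel ([0.69440] and HPU pump): 1 − (1 − 0.69440)(1 − 0.91576) = 0.97426
Series ([0.97426] and hydraulic accumulator): 0.97426 × 0.89942 = 0.876

0.876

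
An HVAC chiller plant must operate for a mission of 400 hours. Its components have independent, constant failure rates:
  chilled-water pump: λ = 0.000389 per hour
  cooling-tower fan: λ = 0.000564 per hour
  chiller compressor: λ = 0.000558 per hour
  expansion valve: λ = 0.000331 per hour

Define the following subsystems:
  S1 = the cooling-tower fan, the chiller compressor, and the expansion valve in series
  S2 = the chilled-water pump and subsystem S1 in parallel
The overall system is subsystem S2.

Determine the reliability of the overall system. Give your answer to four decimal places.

R(chilled-water pump) = exp(−0.000389 × 400) = 0.855901
R(cooling-tower fan) = exp(−0.000564 × 400) = 0.798037
R(chiller compressor) = exp(−0.000558 × 400) = 0.799955
R(expansion valve) = exp(−0.000331 × 400) = 0.875991
Series (cooling-tower fan, chiller compressor, and expansion valve): 0.798037 × 0.799955 × 0.875991 = 0.559227
Parallel (chilled-water pump and [0.559227]): 1 − (1 − 0.855901)(1 − 0.559227) = 0.9365

0.9365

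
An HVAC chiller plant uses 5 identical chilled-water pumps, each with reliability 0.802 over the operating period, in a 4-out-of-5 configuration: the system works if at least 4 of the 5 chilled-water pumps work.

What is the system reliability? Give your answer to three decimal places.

R = Σ_{i=4}^{5} C(5,i) p^i (1−p)^{5−i} with p = 0.802
C(5,4)·0.802^4·0.198^1 = 0.40957
C(5,5)·0.802^5·0.198^0 = 0.33180
Sum = 0.741

0.741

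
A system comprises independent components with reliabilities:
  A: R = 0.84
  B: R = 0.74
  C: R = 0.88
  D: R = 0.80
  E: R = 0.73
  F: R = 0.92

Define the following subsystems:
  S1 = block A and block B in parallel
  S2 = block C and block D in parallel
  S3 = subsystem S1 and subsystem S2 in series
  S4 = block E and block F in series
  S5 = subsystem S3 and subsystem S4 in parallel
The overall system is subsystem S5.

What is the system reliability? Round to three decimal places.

0.979

Parallel (A and B): 1 − (1 − 0.84000)(1 − 0.74000) = 0.95840
Parallel (C and D): 1 − (1 − 0.88000)(1 − 0.80000) = 0.97600
Series ([0.95840] and [0.97600]): 0.95840 × 0.97600 = 0.93540
Series (E and F): 0.73000 × 0.92000 = 0.67160
Parallel ([0.93540] and [0.67160]): 1 − (1 − 0.93540)(1 − 0.67160) = 0.979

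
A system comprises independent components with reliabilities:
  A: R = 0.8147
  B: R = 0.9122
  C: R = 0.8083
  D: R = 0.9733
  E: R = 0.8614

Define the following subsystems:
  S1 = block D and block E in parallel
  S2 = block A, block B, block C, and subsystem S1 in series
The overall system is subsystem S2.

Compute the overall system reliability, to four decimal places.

0.5985

Parallel (D and E): 1 − (1 − 0.973300)(1 − 0.861400) = 0.996299
Series (A, B, C, and [0.996299]): 0.814700 × 0.912200 × 0.808300 × 0.996299 = 0.5985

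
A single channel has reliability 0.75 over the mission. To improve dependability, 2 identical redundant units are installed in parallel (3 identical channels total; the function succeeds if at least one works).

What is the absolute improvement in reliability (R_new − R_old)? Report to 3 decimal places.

R_before = 0.75
R_after = 1 − (1 − 0.75)^3 = 0.984
ΔR = 0.984 − 0.75 = 0.234

0.234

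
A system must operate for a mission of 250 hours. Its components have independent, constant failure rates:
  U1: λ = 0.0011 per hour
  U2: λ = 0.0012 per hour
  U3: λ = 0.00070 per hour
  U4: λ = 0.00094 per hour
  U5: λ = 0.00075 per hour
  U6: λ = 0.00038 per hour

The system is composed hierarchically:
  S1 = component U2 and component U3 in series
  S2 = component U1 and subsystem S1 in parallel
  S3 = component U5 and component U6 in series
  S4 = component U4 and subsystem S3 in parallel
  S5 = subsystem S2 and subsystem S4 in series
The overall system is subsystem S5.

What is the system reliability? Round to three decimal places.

R(U1) = exp(−0.0011 × 250) = 0.75957
R(U2) = exp(−0.0012 × 250) = 0.74082
R(U3) = exp(−0.00070 × 250) = 0.83946
R(U4) = exp(−0.00094 × 250) = 0.79057
R(U5) = exp(−0.00075 × 250) = 0.82903
R(U6) = exp(−0.00038 × 250) = 0.90937
Series (U2 and U3): 0.74082 × 0.83946 = 0.62189
Parallel (U1 and [0.62189]): 1 − (1 − 0.75957)(1 − 0.62189) = 0.90909
Series (U5 and U6): 0.82903 × 0.90937 = 0.75390
Parallel (U4 and [0.75390]): 1 − (1 − 0.79057)(1 − 0.75390) = 0.94846
Series ([0.90909] and [0.94846]): 0.90909 × 0.94846 = 0.862

0.862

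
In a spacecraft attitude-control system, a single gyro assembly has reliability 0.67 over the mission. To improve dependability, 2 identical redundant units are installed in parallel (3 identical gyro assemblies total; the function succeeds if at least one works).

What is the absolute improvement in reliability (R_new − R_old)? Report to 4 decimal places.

0.2941

R_before = 0.67
R_after = 1 − (1 − 0.67)^3 = 0.9641
ΔR = 0.9641 − 0.67 = 0.2941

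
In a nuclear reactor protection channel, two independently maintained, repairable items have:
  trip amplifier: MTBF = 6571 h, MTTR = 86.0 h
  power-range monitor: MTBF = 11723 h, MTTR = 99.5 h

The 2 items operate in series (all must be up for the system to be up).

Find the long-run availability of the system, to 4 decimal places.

0.9788

A(trip amplifier) = MTBF/(MTBF+MTTR) = 6571/(6571+86.0) = 0.987081
A(power-range monitor) = MTBF/(MTBF+MTTR) = 11723/(11723+99.5) = 0.991584
Series availability: 0.987081 × 0.991584 = 0.9788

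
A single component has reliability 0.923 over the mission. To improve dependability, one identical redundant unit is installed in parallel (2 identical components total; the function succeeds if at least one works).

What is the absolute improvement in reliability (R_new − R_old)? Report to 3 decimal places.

R_before = 0.923
R_after = 1 − (1 − 0.923)^2 = 0.994
ΔR = 0.994 − 0.923 = 0.071

0.071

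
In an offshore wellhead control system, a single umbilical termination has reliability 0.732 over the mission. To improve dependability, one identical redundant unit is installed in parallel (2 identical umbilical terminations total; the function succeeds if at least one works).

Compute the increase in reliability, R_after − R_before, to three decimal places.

0.196

R_before = 0.732
R_after = 1 − (1 − 0.732)^2 = 0.928
ΔR = 0.928 − 0.732 = 0.196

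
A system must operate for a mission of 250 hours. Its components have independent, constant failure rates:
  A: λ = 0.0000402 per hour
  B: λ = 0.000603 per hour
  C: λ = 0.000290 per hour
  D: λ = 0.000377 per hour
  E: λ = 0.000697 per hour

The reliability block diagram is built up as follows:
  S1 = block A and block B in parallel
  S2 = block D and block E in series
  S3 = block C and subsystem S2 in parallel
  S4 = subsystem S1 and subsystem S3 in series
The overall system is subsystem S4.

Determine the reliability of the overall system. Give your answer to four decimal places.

R(A) = exp(−0.0000402 × 250) = 0.990000
R(B) = exp(−0.000603 × 250) = 0.860063
R(C) = exp(−0.000290 × 250) = 0.930066
R(D) = exp(−0.000377 × 250) = 0.910055
R(E) = exp(−0.000697 × 250) = 0.840087
Parallel (A and B): 1 − (1 − 0.990000)(1 − 0.860063) = 0.998601
Series (D and E): 0.910055 × 0.840087 = 0.764525
Parallel (C and [0.764525]): 1 − (1 − 0.930066)(1 − 0.764525) = 0.983532
Series ([0.998601] and [0.983532]): 0.998601 × 0.983532 = 0.9822

0.9822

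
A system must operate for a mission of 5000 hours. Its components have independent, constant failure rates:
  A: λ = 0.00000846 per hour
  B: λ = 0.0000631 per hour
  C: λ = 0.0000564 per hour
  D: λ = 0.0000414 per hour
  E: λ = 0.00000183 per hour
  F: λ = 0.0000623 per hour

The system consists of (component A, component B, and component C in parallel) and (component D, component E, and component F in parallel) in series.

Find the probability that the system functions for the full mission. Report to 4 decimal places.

R(A) = exp(−0.00000846 × 5000) = 0.958582
R(B) = exp(−0.0000631 × 5000) = 0.729424
R(C) = exp(−0.0000564 × 5000) = 0.754274
R(D) = exp(−0.0000414 × 5000) = 0.813020
R(E) = exp(−0.00000183 × 5000) = 0.990892
R(F) = exp(−0.0000623 × 5000) = 0.732348
Parallel (A, B, and C): 1 − (1 − 0.958582)(1 − 0.729424)(1 − 0.754274) = 0.997246
Parallel (D, E, and F): 1 − (1 − 0.813020)(1 − 0.990892)(1 − 0.732348) = 0.999544
Series ([0.997246] and [0.999544]): 0.997246 × 0.999544 = 0.9968

0.9968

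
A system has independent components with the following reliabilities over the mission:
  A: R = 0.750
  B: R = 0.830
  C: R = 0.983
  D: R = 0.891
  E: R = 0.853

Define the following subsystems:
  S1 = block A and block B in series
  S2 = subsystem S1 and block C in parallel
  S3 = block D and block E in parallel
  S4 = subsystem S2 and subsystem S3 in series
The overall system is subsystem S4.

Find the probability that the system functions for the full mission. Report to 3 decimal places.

0.978

Series (A and B): 0.75000 × 0.83000 = 0.62250
Parallel ([0.62250] and C): 1 − (1 − 0.62250)(1 − 0.98300) = 0.99358
Parallel (D and E): 1 − (1 − 0.89100)(1 − 0.85300) = 0.98398
Series ([0.99358] and [0.98398]): 0.99358 × 0.98398 = 0.978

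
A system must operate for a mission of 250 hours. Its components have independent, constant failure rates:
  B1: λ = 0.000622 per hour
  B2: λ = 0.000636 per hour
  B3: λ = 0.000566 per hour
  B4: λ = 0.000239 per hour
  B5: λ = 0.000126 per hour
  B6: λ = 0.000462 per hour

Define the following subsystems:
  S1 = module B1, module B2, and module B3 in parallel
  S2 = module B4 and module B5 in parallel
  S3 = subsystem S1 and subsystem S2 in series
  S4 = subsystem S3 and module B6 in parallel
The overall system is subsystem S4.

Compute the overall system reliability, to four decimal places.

R(B1) = exp(−0.000622 × 250) = 0.855987
R(B2) = exp(−0.000636 × 250) = 0.852996
R(B3) = exp(−0.000566 × 250) = 0.868055
R(B4) = exp(−0.000239 × 250) = 0.942000
R(B5) = exp(−0.000126 × 250) = 0.968991
R(B6) = exp(−0.000462 × 250) = 0.890921
Parallel (B1, B2, and B3): 1 − (1 − 0.855987)(1 − 0.852996)(1 − 0.868055) = 0.997207
Parallel (B4 and B5): 1 − (1 − 0.942000)(1 − 0.968991) = 0.998201
Series ([0.997207] and [0.998201]): 0.997207 × 0.998201 = 0.995413
Parallel ([0.995413] and B6): 1 − (1 − 0.995413)(1 − 0.890921) = 0.9995

0.9995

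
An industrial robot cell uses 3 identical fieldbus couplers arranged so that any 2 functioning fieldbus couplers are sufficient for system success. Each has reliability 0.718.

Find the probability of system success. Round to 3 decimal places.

R = Σ_{i=2}^{3} C(3,i) p^i (1−p)^{3−i} with p = 0.718
C(3,2)·0.718^2·0.282^1 = 0.43613
C(3,3)·0.718^3·0.282^0 = 0.37015
Sum = 0.806

0.806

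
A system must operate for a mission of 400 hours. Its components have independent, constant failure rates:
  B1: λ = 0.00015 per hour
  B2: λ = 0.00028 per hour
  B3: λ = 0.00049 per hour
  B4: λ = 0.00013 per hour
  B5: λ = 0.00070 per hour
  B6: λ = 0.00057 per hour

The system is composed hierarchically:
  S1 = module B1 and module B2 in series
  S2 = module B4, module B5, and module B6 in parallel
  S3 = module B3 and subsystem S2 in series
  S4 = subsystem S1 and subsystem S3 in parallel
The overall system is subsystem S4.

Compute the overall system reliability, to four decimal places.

0.9715

R(B1) = exp(−0.00015 × 400) = 0.941765
R(B2) = exp(−0.00028 × 400) = 0.894044
R(B3) = exp(−0.00049 × 400) = 0.822012
R(B4) = exp(−0.00013 × 400) = 0.949329
R(B5) = exp(−0.00070 × 400) = 0.755784
R(B6) = exp(−0.00057 × 400) = 0.796124
Series (B1 and B2): 0.941765 × 0.894044 = 0.841979
Parallel (B4, B5, and B6): 1 − (1 − 0.949329)(1 − 0.755784)(1 − 0.796124) = 0.997477
Series (B3 and [0.997477]): 0.822012 × 0.997477 = 0.819938
Parallel ([0.841979] and [0.819938]): 1 − (1 − 0.841979)(1 − 0.819938) = 0.9715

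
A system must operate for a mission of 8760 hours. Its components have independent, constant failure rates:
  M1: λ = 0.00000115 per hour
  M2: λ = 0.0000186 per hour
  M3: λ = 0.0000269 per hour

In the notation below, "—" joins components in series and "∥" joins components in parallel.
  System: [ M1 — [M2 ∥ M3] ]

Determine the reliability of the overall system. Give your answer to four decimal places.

R(M1) = exp(−0.00000115 × 8760) = 0.989977
R(M2) = exp(−0.0000186 × 8760) = 0.849646
R(M3) = exp(−0.0000269 × 8760) = 0.790062
Parallel (M2 and M3): 1 − (1 − 0.849646)(1 − 0.790062) = 0.968435
Series (M1 and [0.968435]): 0.989977 × 0.968435 = 0.9587

0.9587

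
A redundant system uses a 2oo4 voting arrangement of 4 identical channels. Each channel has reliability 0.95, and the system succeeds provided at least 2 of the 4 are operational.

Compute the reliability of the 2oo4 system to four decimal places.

0.9995

R = Σ_{i=2}^{4} C(4,i) p^i (1−p)^{4−i} with p = 0.95
C(4,2)·0.95^2·0.05^2 = 0.013538
C(4,3)·0.95^3·0.05^1 = 0.171475
C(4,4)·0.95^4·0.05^0 = 0.814506
Sum = 0.9995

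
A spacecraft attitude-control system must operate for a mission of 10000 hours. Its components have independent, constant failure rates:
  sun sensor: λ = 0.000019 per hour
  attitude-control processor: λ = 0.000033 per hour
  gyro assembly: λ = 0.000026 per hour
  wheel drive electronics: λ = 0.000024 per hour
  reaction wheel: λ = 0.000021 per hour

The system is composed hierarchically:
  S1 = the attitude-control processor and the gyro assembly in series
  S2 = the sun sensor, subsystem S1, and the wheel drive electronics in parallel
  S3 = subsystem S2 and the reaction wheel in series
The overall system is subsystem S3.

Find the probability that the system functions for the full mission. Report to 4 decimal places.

R(sun sensor) = exp(−0.000019 × 10000) = 0.826959
R(attitude-control processor) = exp(−0.000033 × 10000) = 0.718924
R(gyro assembly) = exp(−0.000026 × 10000) = 0.771052
R(wheel drive electronics) = exp(−0.000024 × 10000) = 0.786628
R(reaction wheel) = exp(−0.000021 × 10000) = 0.810584
Series (attitude-control processor and gyro assembly): 0.718924 × 0.771052 = 0.554328
Parallel (sun sensor, [0.554328], and wheel drive electronics): 1 − (1 − 0.826959)(1 − 0.554328)(1 − 0.786628) = 0.983545
Series ([0.983545] and reaction wheel): 0.983545 × 0.810584 = 0.7972

0.7972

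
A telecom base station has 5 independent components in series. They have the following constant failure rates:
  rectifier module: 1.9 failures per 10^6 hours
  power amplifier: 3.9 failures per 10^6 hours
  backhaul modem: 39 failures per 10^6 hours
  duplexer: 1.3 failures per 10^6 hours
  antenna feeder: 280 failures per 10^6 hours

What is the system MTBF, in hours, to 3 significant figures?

Series of exponential components: λ_sys = Σ λ_i
λ_sys = 0.0000019 + 0.0000039 + 0.000039 + 0.0000013 + 0.00028 = 3.2610e-04 /h
MTBF = 1 / λ_sys = 3070 h

3070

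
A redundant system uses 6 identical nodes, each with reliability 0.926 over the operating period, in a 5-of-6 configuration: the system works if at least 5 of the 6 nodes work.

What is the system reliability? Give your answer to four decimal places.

R = Σ_{i=5}^{6} C(6,i) p^i (1−p)^{6−i} with p = 0.926
C(6,5)·0.926^5·0.074^1 = 0.302300
C(6,6)·0.926^6·0.074^0 = 0.630472
Sum = 0.9328

0.9328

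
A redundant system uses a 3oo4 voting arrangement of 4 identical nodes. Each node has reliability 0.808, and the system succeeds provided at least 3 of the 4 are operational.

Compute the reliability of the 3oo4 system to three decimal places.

R = Σ_{i=3}^{4} C(4,i) p^i (1−p)^{4−i} with p = 0.808
C(4,3)·0.808^3·0.192^1 = 0.40513
C(4,4)·0.808^4·0.192^0 = 0.42623
Sum = 0.831

0.831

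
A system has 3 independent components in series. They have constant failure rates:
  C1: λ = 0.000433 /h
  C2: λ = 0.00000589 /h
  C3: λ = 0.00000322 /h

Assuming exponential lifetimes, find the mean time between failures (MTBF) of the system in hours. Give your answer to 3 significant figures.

2260

Series of exponential components: λ_sys = Σ λ_i
λ_sys = 0.000433 + 0.00000589 + 0.00000322 = 4.4211e-04 /h
MTBF = 1 / λ_sys = 2260 h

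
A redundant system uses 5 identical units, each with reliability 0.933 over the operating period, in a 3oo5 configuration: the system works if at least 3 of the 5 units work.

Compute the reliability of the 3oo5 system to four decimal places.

0.9973

R = Σ_{i=3}^{5} C(5,i) p^i (1−p)^{5−i} with p = 0.933
C(5,3)·0.933^3·0.067^2 = 0.036458
C(5,4)·0.933^4·0.067^1 = 0.253847
C(5,5)·0.933^5·0.067^0 = 0.706982
Sum = 0.9973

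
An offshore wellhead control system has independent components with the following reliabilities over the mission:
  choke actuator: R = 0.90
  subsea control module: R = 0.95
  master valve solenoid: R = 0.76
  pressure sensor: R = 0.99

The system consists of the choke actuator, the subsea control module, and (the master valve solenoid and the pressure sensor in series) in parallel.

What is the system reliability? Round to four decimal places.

0.9988

Series (master valve solenoid and pressure sensor): 0.760000 × 0.990000 = 0.752400
Parallel (choke actuator, subsea control module, and [0.752400]): 1 − (1 − 0.900000)(1 − 0.950000)(1 − 0.752400) = 0.9988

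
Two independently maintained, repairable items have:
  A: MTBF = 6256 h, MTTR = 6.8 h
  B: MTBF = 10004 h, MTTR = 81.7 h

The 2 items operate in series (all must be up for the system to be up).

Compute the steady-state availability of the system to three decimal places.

0.991

A(A) = MTBF/(MTBF+MTTR) = 6256/(6256+6.8) = 0.998914
A(B) = MTBF/(MTBF+MTTR) = 10004/(10004+81.7) = 0.991899
Series availability: 0.998914 × 0.991899 = 0.991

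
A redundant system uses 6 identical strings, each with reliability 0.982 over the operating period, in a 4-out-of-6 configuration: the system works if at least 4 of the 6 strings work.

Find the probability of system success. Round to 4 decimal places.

0.9999

R = Σ_{i=4}^{6} C(6,i) p^i (1−p)^{6−i} with p = 0.982
C(6,4)·0.982^4·0.018^2 = 0.004519
C(6,5)·0.982^5·0.018^1 = 0.098624
C(6,6)·0.982^6·0.018^0 = 0.896745
Sum = 0.9999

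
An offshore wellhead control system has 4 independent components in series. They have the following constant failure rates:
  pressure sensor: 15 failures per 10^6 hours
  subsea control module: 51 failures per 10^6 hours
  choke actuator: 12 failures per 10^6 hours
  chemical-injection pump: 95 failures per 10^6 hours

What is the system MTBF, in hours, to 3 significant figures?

Series of exponential components: λ_sys = Σ λ_i
λ_sys = 0.000015 + 0.000051 + 0.000012 + 0.000095 = 1.7300e-04 /h
MTBF = 1 / λ_sys = 5780 h

5780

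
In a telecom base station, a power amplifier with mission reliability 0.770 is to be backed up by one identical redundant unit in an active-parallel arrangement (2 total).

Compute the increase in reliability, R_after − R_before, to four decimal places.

R_before = 0.770
R_after = 1 − (1 − 0.770)^2 = 0.9471
ΔR = 0.9471 − 0.770 = 0.1771

0.1771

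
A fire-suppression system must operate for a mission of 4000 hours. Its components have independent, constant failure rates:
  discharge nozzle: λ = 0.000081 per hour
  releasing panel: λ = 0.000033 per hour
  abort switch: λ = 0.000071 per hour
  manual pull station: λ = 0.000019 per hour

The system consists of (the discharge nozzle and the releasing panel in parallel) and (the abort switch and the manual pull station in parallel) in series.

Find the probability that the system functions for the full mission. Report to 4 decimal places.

R(discharge nozzle) = exp(−0.000081 × 4000) = 0.723250
R(releasing panel) = exp(−0.000033 × 4000) = 0.876341
R(abort switch) = exp(−0.000071 × 4000) = 0.752767
R(manual pull station) = exp(−0.000019 × 4000) = 0.926816
Parallel (discharge nozzle and releasing panel): 1 − (1 − 0.723250)(1 − 0.876341) = 0.965777
Parallel (abort switch and manual pull station): 1 − (1 − 0.752767)(1 − 0.926816) = 0.981907
Series ([0.965777] and [0.981907]): 0.965777 × 0.981907 = 0.9483

0.9483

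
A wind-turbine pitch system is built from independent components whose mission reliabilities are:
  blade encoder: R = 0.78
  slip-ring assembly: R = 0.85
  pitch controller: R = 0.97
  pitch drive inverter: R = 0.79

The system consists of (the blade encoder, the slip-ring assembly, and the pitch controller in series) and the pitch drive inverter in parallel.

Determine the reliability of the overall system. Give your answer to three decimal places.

Series (blade encoder, slip-ring assembly, and pitch controller): 0.78000 × 0.85000 × 0.97000 = 0.64311
Parallel ([0.64311] and pitch drive inverter): 1 − (1 − 0.64311)(1 − 0.79000) = 0.925

0.925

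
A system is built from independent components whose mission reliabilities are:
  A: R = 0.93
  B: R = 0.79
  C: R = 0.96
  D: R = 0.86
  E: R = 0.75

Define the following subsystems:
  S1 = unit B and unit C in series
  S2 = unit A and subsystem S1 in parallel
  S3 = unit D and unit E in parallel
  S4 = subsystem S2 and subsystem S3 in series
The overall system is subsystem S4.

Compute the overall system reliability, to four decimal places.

0.9487

Series (B and C): 0.790000 × 0.960000 = 0.758400
Parallel (A and [0.758400]): 1 − (1 − 0.930000)(1 − 0.758400) = 0.983088
Parallel (D and E): 1 − (1 − 0.860000)(1 − 0.750000) = 0.965000
Series ([0.983088] and [0.965000]): 0.983088 × 0.965000 = 0.9487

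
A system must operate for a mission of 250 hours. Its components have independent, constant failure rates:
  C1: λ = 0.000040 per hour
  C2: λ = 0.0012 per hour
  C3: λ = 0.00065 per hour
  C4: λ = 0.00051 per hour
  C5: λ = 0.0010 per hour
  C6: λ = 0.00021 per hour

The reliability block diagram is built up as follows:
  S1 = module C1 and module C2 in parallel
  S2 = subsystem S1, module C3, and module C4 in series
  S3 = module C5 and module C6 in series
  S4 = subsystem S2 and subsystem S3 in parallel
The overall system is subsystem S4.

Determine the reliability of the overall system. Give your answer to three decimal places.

0.934

R(C1) = exp(−0.000040 × 250) = 0.99005
R(C2) = exp(−0.0012 × 250) = 0.74082
R(C3) = exp(−0.00065 × 250) = 0.85002
R(C4) = exp(−0.00051 × 250) = 0.88029
R(C5) = exp(−0.0010 × 250) = 0.77880
R(C6) = exp(−0.00021 × 250) = 0.94885
Parallel (C1 and C2): 1 − (1 − 0.99005)(1 − 0.74082) = 0.99742
Series ([0.99742], C3, and C4): 0.99742 × 0.85002 × 0.88029 = 0.74633
Series (C5 and C6): 0.77880 × 0.94885 = 0.73896
Parallel ([0.74633] and [0.73896]): 1 − (1 − 0.74633)(1 − 0.73896) = 0.934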